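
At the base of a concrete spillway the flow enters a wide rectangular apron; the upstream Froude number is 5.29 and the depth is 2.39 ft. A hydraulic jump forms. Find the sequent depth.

y₂ = 16.7 ft

Fr₁ = 5.29 (given).
Conjugate-depth relation: y₂/y₁ = ½[√(1 + 8Fr₁²) − 1] = ½[√224.9 − 1] = 7.00.
y₂ = 7.00 × 2.39 = 16.7 ft.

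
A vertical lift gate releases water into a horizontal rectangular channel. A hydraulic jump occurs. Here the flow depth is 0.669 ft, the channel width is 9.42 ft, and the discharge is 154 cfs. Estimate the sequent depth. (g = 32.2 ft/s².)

y₂ = 4.66 ft

q = Q/b = 154/9.42 = 16.3 ft²/s; V₁ = q/y₁ = 24.4 ft/s. Fr₁ = V₁/√(g·y₁) = 5.27.
Conjugate-depth relation: y₂/y₁ = ½[√(1 + 8Fr₁²) − 1] = ½[√222.8 − 1] = 6.96.
y₂ = 6.96 × 0.669 = 4.66 ft.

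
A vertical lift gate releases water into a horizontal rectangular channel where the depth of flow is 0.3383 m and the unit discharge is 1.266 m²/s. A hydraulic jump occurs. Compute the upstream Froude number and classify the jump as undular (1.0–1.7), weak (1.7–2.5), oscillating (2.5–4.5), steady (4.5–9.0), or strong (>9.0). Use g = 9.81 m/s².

V₁ = q/y₁ = 1.266/0.3383 = 3.742 m/s. Fr₁ = V₁/√(g·y₁) = 3.742/√(9.81×0.3383) = 2.054.
Fr₁ = 2.054 lies in the weak range.

Fr₁ = 2.054; weak jump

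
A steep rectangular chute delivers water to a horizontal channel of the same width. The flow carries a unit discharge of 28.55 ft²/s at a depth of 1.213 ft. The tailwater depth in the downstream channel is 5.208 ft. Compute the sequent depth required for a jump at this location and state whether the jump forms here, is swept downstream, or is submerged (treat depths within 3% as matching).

y₂ = 5.882 ft; the jump is swept downstream

V₁ = q/y₁ = 28.55/1.213 = 23.54 ft/s. Fr₁ = V₁/√(g·y₁) = 23.54/√(32.2×1.213) = 3.766.
From the momentum equation for a rectangular channel, y₂/y₁ = ½[√(1 + 8Fr₁²) − 1] = ½[√114.47 − 1] = 4.849.
y₂ = 4.849 × 1.213 = 5.882 ft.
Tailwater y_tw = 5.208 ft: y_tw < y₂, so the jump is swept downstream.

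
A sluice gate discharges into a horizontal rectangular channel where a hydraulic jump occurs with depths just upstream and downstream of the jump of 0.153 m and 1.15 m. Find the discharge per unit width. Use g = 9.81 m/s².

q = 1.06 m²/s

For a rectangular channel the momentum equation gives q² = ½·g·y₁·y₂·(y₁ + y₂) = ½×9.81×0.153×1.15×1.30 = 1.12.
q = √1.12 = 1.06 m²/s.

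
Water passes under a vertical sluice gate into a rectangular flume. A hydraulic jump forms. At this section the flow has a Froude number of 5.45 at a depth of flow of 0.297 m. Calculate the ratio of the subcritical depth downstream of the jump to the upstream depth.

Fr₁ = 5.45 (given).
Sequent-depth ratio: y₂/y₁ = ½[√(1 + 8Fr₁²) − 1] = ½[√238.6 − 1] = 7.22.

y₂/y₁ = 7.22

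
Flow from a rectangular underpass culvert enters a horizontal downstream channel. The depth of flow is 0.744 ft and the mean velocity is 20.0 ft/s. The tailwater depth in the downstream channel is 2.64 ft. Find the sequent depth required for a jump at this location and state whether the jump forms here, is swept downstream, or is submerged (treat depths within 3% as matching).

Fr₁ = V₁/√(g·y₁) = 20.0/√(32.2×0.744) = 4.09.
Sequent-depth ratio: y₂/y₁ = ½[√(1 + 8Fr₁²) − 1] = ½[√134.6 − 1] = 5.30.
y₂ = 5.30 × 0.744 = 3.94 ft.
Tailwater y_tw = 2.64 ft: y_tw < y₂, so the jump is swept downstream.

y₂ = 3.94 ft; the jump is swept downstream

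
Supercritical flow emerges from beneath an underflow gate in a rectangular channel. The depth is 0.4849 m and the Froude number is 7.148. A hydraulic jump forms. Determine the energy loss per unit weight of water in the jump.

Fr₁ = 7.148 (given).
Bélanger equation: y₂/y₁ = ½[√(1 + 8Fr₁²) − 1] = ½[√409.75 − 1] = 9.621.
y₂ = 9.621 × 0.4849 = 4.665 m.
Head loss: ΔE = (y₂ − y₁)³/(4y₁y₂) = (4.665 − 0.4849)³/(4×0.4849×4.665) = 73.06/9.049 = 8.073 m.

ΔE = 8.073 m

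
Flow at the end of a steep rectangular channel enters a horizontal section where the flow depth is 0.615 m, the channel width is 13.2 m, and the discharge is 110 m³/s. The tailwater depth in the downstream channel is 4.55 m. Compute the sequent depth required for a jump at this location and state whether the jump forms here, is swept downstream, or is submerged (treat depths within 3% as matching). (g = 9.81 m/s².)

q = Q/b = 110/13.2 = 8.33 m²/s; V₁ = q/y₁ = 13.6 m/s. Fr₁ = V₁/√(g·y₁) = 5.52.
Sequent-depth ratio: y₂/y₁ = ½[√(1 + 8Fr₁²) − 1] = ½[√244.5 − 1] = 7.32.
y₂ = 7.32 × 0.615 = 4.50 m.
Tailwater y_tw = 4.55 m: y_tw ≈ y₂, so the jump forms here.

y₂ = 4.50 m; the jump forms here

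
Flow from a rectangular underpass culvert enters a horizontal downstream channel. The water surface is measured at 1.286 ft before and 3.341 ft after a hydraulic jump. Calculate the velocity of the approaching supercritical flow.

For a rectangular channel the momentum equation gives q² = ½·g·y₁·y₂·(y₁ + y₂) = ½×32.2×1.286×3.341×4.627 = 320.1.
q = √320.1 = 17.89 ft²/s.
V₁ = q/y₁ = 17.89/1.286 = 13.91 ft/s.

V₁ = 13.91 ft/s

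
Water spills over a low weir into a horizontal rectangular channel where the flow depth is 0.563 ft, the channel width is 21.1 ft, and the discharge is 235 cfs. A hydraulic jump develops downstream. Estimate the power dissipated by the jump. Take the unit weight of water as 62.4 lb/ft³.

P = 81.2 hp

q = Q/b = 235/21.1 = 11.1 ft²/s; V₁ = q/y₁ = 19.8 ft/s. Fr₁ = V₁/√(g·y₁) = 4.65.
By Bélanger, y₂/y₁ = ½[√(1 + 8Fr₁²) − 1] = ½[√173.7 − 1] = 6.09.
y₂ = 6.09 × 0.563 = 3.43 ft.
Head loss: ΔE = (y₂ − y₁)³/(4y₁y₂) = (3.43 − 0.563)³/(4×0.563×3.43) = 23.5/7.72 = 3.05 ft.
P = γ·Q·ΔE/550 = 62.4 × 235 × 3.05 / 550 = 81.2 hp.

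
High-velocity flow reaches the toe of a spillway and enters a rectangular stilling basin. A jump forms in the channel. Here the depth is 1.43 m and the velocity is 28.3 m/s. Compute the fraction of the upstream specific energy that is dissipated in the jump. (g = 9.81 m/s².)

ΔE/E₁ = 0.646 (64.6%)

Fr₁ = V₁/√(g·y₁) = 28.3/√(9.81×1.43) = 7.56.
Bélanger equation: y₂/y₁ = ½[√(1 + 8Fr₁²) − 1] = ½[√457.7 − 1] = 10.2.
y₂ = 10.2 × 1.43 = 14.6 m.
E₁ = y₁ + V₁²/2g = 42.3 m. ΔE = (y₂ − y₁)³/(4y₁y₂) = 27.3 m. ΔE/E₁ = 27.3/42.3 = 0.646.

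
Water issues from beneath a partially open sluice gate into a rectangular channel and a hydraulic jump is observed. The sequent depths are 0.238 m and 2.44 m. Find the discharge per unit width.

For a rectangular channel the momentum equation gives q² = ½·g·y₁·y₂·(y₁ + y₂) = ½×9.81×0.238×2.44×2.68 = 7.63.
q = √7.63 = 2.76 m²/s.

q = 2.76 m²/s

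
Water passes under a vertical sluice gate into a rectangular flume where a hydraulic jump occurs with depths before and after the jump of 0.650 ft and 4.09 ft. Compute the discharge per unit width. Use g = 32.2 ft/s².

q = 14.2 ft²/s

For a rectangular channel the momentum equation gives q² = ½·g·y₁·y₂·(y₁ + y₂) = ½×32.2×0.650×4.09×4.74 = 203.
q = √203 = 14.2 ft²/s.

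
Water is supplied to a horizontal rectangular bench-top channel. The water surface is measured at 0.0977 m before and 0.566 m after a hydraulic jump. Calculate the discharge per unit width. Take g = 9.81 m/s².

q = 0.424 m²/s

For a rectangular channel the momentum equation gives q² = ½·g·y₁·y₂·(y₁ + y₂) = ½×9.81×0.0977×0.566×0.664 = 0.180.
q = √0.180 = 0.424 m²/s.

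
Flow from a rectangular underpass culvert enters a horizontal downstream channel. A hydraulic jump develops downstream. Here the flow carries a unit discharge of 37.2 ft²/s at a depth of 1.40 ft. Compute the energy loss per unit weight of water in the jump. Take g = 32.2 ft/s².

V₁ = q/y₁ = 37.2/1.40 = 26.6 ft/s. Fr₁ = V₁/√(g·y₁) = 26.6/√(32.2×1.40) = 3.96.
By Bélanger, y₂/y₁ = ½[√(1 + 8Fr₁²) − 1] = ½[√126.3 − 1] = 5.12.
y₂ = 5.12 × 1.40 = 7.17 ft.
V₂ = q/y₂ = 37.2/7.17 = 5.19 ft/s. E₁ = y₁ + V₁²/2g = 12.4 ft; E₂ = y₂ + V₂²/2g = 7.59 ft. ΔE = E₁ − E₂ = 4.78 ft.

ΔE = 4.78 ft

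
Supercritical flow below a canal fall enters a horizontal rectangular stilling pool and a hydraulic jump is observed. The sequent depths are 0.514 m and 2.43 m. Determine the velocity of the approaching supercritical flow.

V₁ = 8.26 m/s

For a rectangular channel the momentum equation gives q² = ½·g·y₁·y₂·(y₁ + y₂) = ½×9.81×0.514×2.43×2.94 = 18.0.
q = √18.0 = 4.25 m²/s.
V₁ = q/y₁ = 4.25/0.514 = 8.26 m/s.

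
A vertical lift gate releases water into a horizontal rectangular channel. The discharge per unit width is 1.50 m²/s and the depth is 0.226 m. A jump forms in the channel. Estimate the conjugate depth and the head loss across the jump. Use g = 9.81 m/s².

V₁ = q/y₁ = 1.50/0.226 = 6.64 m/s. Fr₁ = V₁/√(g·y₁) = 6.64/√(9.81×0.226) = 4.46.
By Bélanger, y₂/y₁ = ½[√(1 + 8Fr₁²) − 1] = ½[√160.0 − 1] = 5.82.
y₂ = 5.82 × 0.226 = 1.32 m.
Head loss: ΔE = (y₂ − y₁)³/(4y₁y₂) = (1.32 − 0.226)³/(4×0.226×1.32) = 1.30/1.19 = 1.09 m.

y₂ = 1.32 m; ΔE = 1.09 m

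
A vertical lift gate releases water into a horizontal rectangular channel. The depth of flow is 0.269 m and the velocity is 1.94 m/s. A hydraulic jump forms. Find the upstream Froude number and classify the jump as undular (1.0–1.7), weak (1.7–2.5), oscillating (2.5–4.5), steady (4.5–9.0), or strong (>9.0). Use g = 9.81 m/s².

Fr₁ = V₁/√(g·y₁) = 1.94/√(9.81×0.269) = 1.19.
Fr₁ = 1.19 lies in the undular range.

Fr₁ = 1.19; undular jump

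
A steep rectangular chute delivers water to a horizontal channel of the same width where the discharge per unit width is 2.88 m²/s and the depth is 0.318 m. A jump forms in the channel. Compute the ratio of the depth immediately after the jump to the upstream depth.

V₁ = q/y₁ = 2.88/0.318 = 9.06 m/s. Fr₁ = V₁/√(g·y₁) = 9.06/√(9.81×0.318) = 5.13.
From the momentum equation for a rectangular channel, y₂/y₁ = ½[√(1 + 8Fr₁²) − 1] = ½[√211.3 − 1] = 6.77.

y₂/y₁ = 6.77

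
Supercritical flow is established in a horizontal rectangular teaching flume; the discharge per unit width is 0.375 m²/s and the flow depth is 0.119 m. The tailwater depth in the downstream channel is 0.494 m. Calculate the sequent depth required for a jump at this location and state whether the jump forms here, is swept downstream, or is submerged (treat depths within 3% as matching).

y₂ = 0.435 m; the jump is submerged

V₁ = q/y₁ = 0.375/0.119 = 3.15 m/s. Fr₁ = V₁/√(g·y₁) = 3.15/√(9.81×0.119) = 2.92.
Bélanger equation: y₂/y₁ = ½[√(1 + 8Fr₁²) − 1] = ½[√69.05 − 1] = 3.65.
y₂ = 3.65 × 0.119 = 0.435 m.
Tailwater y_tw = 0.494 m: y_tw > y₂, so the jump is submerged.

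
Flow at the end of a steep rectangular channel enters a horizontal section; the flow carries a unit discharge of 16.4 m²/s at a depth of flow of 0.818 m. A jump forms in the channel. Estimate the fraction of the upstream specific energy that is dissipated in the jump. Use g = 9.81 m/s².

ΔE/E₁ = 0.624 (62.4%)

V₁ = q/y₁ = 16.4/0.818 = 20.0 m/s. Fr₁ = V₁/√(g·y₁) = 20.0/√(9.81×0.818) = 7.08.
Sequent-depth ratio: y₂/y₁ = ½[√(1 + 8Fr₁²) − 1] = ½[√401.7 − 1] = 9.52.
y₂ = 9.52 × 0.818 = 7.79 m.
E₁ = y₁ + V₁²/2g = 21.3 m. ΔE = (y₂ − y₁)³/(4y₁y₂) = 13.3 m. ΔE/E₁ = 13.3/21.3 = 0.624.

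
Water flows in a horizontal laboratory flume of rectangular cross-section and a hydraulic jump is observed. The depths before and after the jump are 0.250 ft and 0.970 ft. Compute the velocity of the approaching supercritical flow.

For a rectangular channel the momentum equation gives q² = ½·g·y₁·y₂·(y₁ + y₂) = ½×32.2×0.250×0.970×1.22 = 4.76.
q = √4.76 = 2.18 ft²/s.
V₁ = q/y₁ = 2.18/0.250 = 8.73 ft/s.

V₁ = 8.73 ft/s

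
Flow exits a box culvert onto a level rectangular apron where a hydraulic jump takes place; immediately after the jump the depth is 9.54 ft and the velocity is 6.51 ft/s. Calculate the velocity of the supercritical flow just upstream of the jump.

Fr₂ = V₂/√(g·y₂) = 6.51/√(32.2×9.54) = 0.371.
Applying the sequent-depth relation in reverse, y₁/y₂ = ½[√(1 + 8Fr₂²) − 1] = ½[√2.104 − 1] = 0.225.
y₁ = 0.225 × 9.54 = 2.15 ft.
V₁ = q/y₁ = 62.1/2.15 = 28.9 ft/s.

V₁ = 28.9 ft/s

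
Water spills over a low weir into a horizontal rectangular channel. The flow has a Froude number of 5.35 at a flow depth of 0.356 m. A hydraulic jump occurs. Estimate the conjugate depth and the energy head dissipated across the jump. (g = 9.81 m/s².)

y₂ = 2.52 m; ΔE = 2.83 m

Fr₁ = 5.35 (given).
Bélanger equation: y₂/y₁ = ½[√(1 + 8Fr₁²) − 1] = ½[√230.0 − 1] = 7.08.
y₂ = 7.08 × 0.356 = 2.52 m.
V₁ = Fr₁·√(g·y₁) = 5.35×√(9.81×0.356) = 10.00 m/s; q = V₁·y₁ = 3.56 m²/s. V₂ = q/y₂ = 3.56/2.52 = 1.41 m/s. E₁ = y₁ + V₁²/2g = 5.45 m; E₂ = y₂ + V₂²/2g = 2.62 m. ΔE = E₁ − E₂ = 2.83 m.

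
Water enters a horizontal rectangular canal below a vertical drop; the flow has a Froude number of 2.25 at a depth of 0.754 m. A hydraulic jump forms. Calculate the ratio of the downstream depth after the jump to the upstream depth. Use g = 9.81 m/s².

y₂/y₁ = 2.72

Fr₁ = 2.25 (given).
Bélanger equation: y₂/y₁ = ½[√(1 + 8Fr₁²) − 1] = ½[√41.50 − 1] = 2.72.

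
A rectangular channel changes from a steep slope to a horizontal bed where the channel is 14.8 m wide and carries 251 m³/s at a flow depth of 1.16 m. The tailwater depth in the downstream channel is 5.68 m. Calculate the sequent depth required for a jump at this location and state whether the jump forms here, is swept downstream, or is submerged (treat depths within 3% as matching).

q = Q/b = 251/14.8 = 17.0 m²/s; V₁ = q/y₁ = 14.6 m/s. Fr₁ = V₁/√(g·y₁) = 4.33.
From the momentum equation for a rectangular channel, y₂/y₁ = ½[√(1 + 8Fr₁²) − 1] = ½[√151.3 − 1] = 5.65.
y₂ = 5.65 × 1.16 = 6.55 m.
Tailwater y_tw = 5.68 m: y_tw < y₂, so the jump is swept downstream.

y₂ = 6.55 m; the jump is swept downstream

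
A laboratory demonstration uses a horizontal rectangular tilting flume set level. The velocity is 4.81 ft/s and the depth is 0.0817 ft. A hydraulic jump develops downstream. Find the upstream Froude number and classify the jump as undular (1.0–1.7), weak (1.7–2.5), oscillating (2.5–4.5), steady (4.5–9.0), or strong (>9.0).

Fr₁ = V₁/√(g·y₁) = 4.81/√(32.2×0.0817) = 2.97.
Fr₁ = 2.97 lies in the oscillating range.

Fr₁ = 2.97; oscillating jump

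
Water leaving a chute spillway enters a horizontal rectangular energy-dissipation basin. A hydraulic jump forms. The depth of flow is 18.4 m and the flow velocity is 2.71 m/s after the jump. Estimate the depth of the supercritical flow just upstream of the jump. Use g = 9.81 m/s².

y₁ = 1.39 m

Fr₂ = V₂/√(g·y₂) = 2.71/√(9.81×18.4) = 0.202.
The Bélanger relation is symmetric: y₁/y₂ = ½[√(1 + 8Fr₂²) − 1] = ½[√1.325 − 1] = 0.0757.
y₁ = 0.0757 × 18.4 = 1.39 m.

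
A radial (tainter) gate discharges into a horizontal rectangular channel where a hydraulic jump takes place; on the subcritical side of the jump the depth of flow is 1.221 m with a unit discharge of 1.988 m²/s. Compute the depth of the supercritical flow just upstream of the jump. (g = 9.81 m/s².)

y₁ = 0.4057 m

V₂ = q/y₂ = 1.988/1.221 = 1.628 m/s; Fr₂ = V₂/√(g·y₂) = 0.4704.
Applying the sequent-depth relation in reverse, y₁/y₂ = ½[√(1 + 8Fr₂²) − 1] = ½[√2.7705 − 1] = 0.3322.
y₁ = 0.3322 × 1.221 = 0.4057 m.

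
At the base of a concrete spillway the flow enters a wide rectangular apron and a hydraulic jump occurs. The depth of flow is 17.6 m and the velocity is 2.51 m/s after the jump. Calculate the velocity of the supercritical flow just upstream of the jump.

V₁ = 36.7 m/s

Fr₂ = V₂/√(g·y₂) = 2.51/√(9.81×17.6) = 0.191.
Since the conjugate-depth ratio holds either way, y₁/y₂ = ½[√(1 + 8Fr₂²) − 1] = ½[√1.292 − 1] = 0.0683.
y₁ = 0.0683 × 17.6 = 1.20 m.
V₁ = q/y₁ = 44.2/1.20 = 36.7 m/s.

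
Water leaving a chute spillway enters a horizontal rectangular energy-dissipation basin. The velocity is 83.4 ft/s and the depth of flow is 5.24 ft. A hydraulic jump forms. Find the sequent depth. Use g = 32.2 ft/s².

Fr₁ = V₁/√(g·y₁) = 83.4/√(32.2×5.24) = 6.42.
Bélanger equation: y₂/y₁ = ½[√(1 + 8Fr₁²) − 1] = ½[√330.8 − 1] = 8.59.
y₂ = 8.59 × 5.24 = 45.0 ft.

y₂ = 45.0 ft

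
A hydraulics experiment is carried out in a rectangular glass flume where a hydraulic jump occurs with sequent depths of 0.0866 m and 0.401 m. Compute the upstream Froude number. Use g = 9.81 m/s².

For a rectangular channel the momentum equation gives q² = ½·g·y₁·y₂·(y₁ + y₂) = ½×9.81×0.0866×0.401×0.488 = 0.0831.
q = √0.0831 = 0.288 m²/s.
V₁ = q/y₁ = 3.33 m/s; Fr₁ = V₁/√(g·y₁) = 3.61.

Fr₁ = 3.61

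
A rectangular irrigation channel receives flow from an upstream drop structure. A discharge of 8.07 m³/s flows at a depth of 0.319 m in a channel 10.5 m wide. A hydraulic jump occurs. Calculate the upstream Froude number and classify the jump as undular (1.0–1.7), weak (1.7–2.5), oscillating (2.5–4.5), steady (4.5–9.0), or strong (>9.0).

Fr₁ = 1.36; undular jump

q = Q/b = 8.07/10.5 = 0.769 m²/s; V₁ = q/y₁ = 2.41 m/s. Fr₁ = V₁/√(g·y₁) = 1.36.
Fr₁ = 1.36 lies in the undular range.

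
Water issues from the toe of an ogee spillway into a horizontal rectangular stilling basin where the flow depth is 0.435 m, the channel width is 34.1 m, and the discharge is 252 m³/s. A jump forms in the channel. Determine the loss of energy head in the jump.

q = Q/b = 252/34.1 = 7.39 m²/s; V₁ = q/y₁ = 17.0 m/s. Fr₁ = V₁/√(g·y₁) = 8.22.
Sequent-depth ratio: y₂/y₁ = ½[√(1 + 8Fr₁²) − 1] = ½[√542.1 − 1] = 11.1.
y₂ = 11.1 × 0.435 = 4.85 m.
Head loss: ΔE = (y₂ − y₁)³/(4y₁y₂) = (4.85 − 0.435)³/(4×0.435×4.85) = 85.8/8.43 = 10.2 m.

ΔE = 10.2 m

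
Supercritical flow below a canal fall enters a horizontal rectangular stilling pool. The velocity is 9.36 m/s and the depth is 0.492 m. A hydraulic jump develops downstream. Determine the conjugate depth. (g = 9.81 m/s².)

y₂ = 2.73 m

Fr₁ = V₁/√(g·y₁) = 9.36/√(9.81×0.492) = 4.26.
Sequent-depth ratio: y₂/y₁ = ½[√(1 + 8Fr₁²) − 1] = ½[√146.2 − 1] = 5.55.
y₂ = 5.55 × 0.492 = 2.73 m.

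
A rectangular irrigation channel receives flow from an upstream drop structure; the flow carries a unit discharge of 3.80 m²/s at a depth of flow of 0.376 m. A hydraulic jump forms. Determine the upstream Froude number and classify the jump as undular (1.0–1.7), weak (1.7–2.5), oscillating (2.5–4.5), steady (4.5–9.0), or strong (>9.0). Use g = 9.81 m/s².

Fr₁ = 5.26; steady jump

V₁ = q/y₁ = 3.80/0.376 = 10.1 m/s. Fr₁ = V₁/√(g·y₁) = 10.1/√(9.81×0.376) = 5.26.
Fr₁ = 5.26 lies in the steady range.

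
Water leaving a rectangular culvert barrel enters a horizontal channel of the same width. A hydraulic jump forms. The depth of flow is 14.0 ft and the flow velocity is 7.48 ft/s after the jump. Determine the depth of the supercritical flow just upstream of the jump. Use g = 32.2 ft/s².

y₁ = 2.88 ft

Fr₂ = V₂/√(g·y₂) = 7.48/√(32.2×14.0) = 0.352.
The Bélanger relation is symmetric: y₁/y₂ = ½[√(1 + 8Fr₂²) − 1] = ½[√1.993 − 1] = 0.206.
y₁ = 0.206 × 14.0 = 2.88 ft.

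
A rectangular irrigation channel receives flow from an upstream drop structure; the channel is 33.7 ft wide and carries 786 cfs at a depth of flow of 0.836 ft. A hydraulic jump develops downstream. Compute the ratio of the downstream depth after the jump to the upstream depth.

y₂/y₁ = 7.12

q = Q/b = 786/33.7 = 23.3 ft²/s; V₁ = q/y₁ = 27.9 ft/s. Fr₁ = V₁/√(g·y₁) = 5.38.
From the momentum equation for a rectangular channel, y₂/y₁ = ½[√(1 + 8Fr₁²) − 1] = ½[√232.3 − 1] = 7.12.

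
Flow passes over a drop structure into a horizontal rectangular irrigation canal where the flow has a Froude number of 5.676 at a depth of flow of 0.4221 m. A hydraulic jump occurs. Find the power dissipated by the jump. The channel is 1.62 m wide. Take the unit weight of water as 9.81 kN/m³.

Fr₁ = 5.676 (given).
Bélanger equation: y₂/y₁ = ½[√(1 + 8Fr₁²) − 1] = ½[√258.74 − 1] = 7.543.
y₂ = 7.543 × 0.4221 = 3.184 m.
V₁ = Fr₁·√(g·y₁) = 5.676×√(9.81×0.4221) = 11.55 m/s; q = V₁·y₁ = 4.875 m²/s. V₂ = q/y₂ = 4.875/3.184 = 1.531 m/s. E₁ = y₁ + V₁²/2g = 7.221 m; E₂ = y₂ + V₂²/2g = 3.303 m. ΔE = E₁ − E₂ = 3.918 m.
Q = q·b = 4.875 × 1.62 = 7.898 m³/s. P = γ·Q·ΔE = 9.81 × 7.898 × 3.918 = 303.6 kW.

P = 303.6 kW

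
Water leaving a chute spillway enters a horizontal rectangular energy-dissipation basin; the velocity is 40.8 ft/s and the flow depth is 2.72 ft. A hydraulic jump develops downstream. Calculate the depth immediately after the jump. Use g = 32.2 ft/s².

y₂ = 15.5 ft

Fr₁ = V₁/√(g·y₁) = 40.8/√(32.2×2.72) = 4.36.
From the momentum equation for a rectangular channel, y₂/y₁ = ½[√(1 + 8Fr₁²) − 1] = ½[√153.0 − 1] = 5.69.
y₂ = 5.69 × 2.72 = 15.5 ft.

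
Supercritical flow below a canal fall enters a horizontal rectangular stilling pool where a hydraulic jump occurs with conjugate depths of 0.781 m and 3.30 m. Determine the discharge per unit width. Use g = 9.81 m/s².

For a rectangular channel the momentum equation gives q² = ½·g·y₁·y₂·(y₁ + y₂) = ½×9.81×0.781×3.30×4.08 = 51.6.
q = √51.6 = 7.18 m²/s.

q = 7.18 m²/s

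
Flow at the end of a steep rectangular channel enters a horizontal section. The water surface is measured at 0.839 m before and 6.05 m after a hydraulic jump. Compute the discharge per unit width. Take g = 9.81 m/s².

q = 13.1 m²/s

For a rectangular channel the momentum equation gives q² = ½·g·y₁·y₂·(y₁ + y₂) = ½×9.81×0.839×6.05×6.89 = 172.
q = √172 = 13.1 m²/s.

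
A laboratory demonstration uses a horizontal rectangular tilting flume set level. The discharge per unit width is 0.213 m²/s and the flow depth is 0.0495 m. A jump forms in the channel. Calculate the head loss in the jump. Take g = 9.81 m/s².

ΔE = 0.571 m

V₁ = q/y₁ = 0.213/0.0495 = 4.30 m/s. Fr₁ = V₁/√(g·y₁) = 4.30/√(9.81×0.0495) = 6.18.
By Bélanger, y₂/y₁ = ½[√(1 + 8Fr₁²) − 1] = ½[√306.0 − 1] = 8.25.
y₂ = 8.25 × 0.0495 = 0.408 m.
Head loss: ΔE = (y₂ − y₁)³/(4y₁y₂) = (0.408 − 0.0495)³/(4×0.0495×0.408) = 0.0462/0.0808 = 0.571 m.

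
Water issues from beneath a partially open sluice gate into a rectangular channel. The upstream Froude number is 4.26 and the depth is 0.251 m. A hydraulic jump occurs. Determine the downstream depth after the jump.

y₂ = 1.39 m

Fr₁ = 4.26 (given).
Sequent-depth ratio: y₂/y₁ = ½[√(1 + 8Fr₁²) − 1] = ½[√146.2 − 1] = 5.55.
y₂ = 5.55 × 0.251 = 1.39 m.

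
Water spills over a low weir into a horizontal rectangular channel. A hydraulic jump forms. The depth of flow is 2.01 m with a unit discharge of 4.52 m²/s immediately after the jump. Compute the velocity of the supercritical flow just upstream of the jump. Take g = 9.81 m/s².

V₂ = q/y₂ = 4.52/2.01 = 2.25 m/s; Fr₂ = V₂/√(g·y₂) = 0.506.
The Bélanger relation is symmetric: y₁/y₂ = ½[√(1 + 8Fr₂²) − 1] = ½[√3.052 − 1] = 0.373.
y₁ = 0.373 × 2.01 = 0.751 m.
V₁ = q/y₁ = 4.52/0.751 = 6.02 m/s.

V₁ = 6.02 m/s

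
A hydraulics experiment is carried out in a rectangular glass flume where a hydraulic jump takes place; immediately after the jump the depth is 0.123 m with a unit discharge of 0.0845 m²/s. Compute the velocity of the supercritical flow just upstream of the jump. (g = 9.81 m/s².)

V₁ = 1.33 m/s

V₂ = q/y₂ = 0.0845/0.123 = 0.687 m/s; Fr₂ = V₂/√(g·y₂) = 0.625.
Since the conjugate-depth ratio holds either way, y₁/y₂ = ½[√(1 + 8Fr₂²) − 1] = ½[√4.129 − 1] = 0.516.
y₁ = 0.516 × 0.123 = 0.0635 m.
V₁ = q/y₁ = 0.0845/0.0635 = 1.33 m/s.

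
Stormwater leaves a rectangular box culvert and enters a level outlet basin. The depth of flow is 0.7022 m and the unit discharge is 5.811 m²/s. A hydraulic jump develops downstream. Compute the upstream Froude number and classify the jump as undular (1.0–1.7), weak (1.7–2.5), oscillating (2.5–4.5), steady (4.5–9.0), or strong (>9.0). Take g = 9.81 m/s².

Fr₁ = 3.153; oscillating jump

V₁ = q/y₁ = 5.811/0.7022 = 8.275 m/s. Fr₁ = V₁/√(g·y₁) = 8.275/√(9.81×0.7022) = 3.153.
Fr₁ = 3.153 lies in the oscillating range.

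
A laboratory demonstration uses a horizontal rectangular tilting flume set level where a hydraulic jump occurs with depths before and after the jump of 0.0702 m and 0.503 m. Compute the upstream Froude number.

Fr₁ = 5.41

For a rectangular channel the momentum equation gives q² = ½·g·y₁·y₂·(y₁ + y₂) = ½×9.81×0.0702×0.503×0.573 = 0.0993.
q = √0.0993 = 0.315 m²/s.
V₁ = q/y₁ = 4.49 m/s; Fr₁ = V₁/√(g·y₁) = 5.41.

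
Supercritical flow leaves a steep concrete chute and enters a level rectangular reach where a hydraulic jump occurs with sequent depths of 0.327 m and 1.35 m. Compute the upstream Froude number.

Fr₁ = 3.25

For a rectangular channel the momentum equation gives q² = ½·g·y₁·y₂·(y₁ + y₂) = ½×9.81×0.327×1.35×1.68 = 3.63.
q = √3.63 = 1.91 m²/s.
V₁ = q/y₁ = 5.83 m/s; Fr₁ = V₁/√(g·y₁) = 3.25.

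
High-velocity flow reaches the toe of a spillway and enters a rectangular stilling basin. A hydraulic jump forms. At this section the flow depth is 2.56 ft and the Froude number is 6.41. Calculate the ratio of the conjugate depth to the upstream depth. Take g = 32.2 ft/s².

y₂/y₁ = 8.58

Fr₁ = 6.41 (given).
Bélanger equation: y₂/y₁ = ½[√(1 + 8Fr₁²) − 1] = ½[√329.7 − 1] = 8.58.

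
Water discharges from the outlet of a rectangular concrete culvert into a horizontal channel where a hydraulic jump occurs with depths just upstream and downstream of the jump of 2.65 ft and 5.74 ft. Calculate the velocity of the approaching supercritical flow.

V₁ = 17.1 ft/s

For a rectangular channel the momentum equation gives q² = ½·g·y₁·y₂·(y₁ + y₂) = ½×32.2×2.65×5.74×8.39 = 2055.
q = √2055 = 45.3 ft²/s.
V₁ = q/y₁ = 45.3/2.65 = 17.1 ft/s.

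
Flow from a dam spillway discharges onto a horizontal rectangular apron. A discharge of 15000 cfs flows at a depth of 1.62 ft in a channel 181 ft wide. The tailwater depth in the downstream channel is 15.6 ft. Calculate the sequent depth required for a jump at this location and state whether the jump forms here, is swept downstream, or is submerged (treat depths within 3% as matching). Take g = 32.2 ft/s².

y₂ = 15.4 ft; the jump forms here

q = Q/b = 15000/181 = 82.9 ft²/s; V₁ = q/y₁ = 51.2 ft/s. Fr₁ = V₁/√(g·y₁) = 7.08.
Conjugate-depth relation: y₂/y₁ = ½[√(1 + 8Fr₁²) − 1] = ½[√402.3 − 1] = 9.53.
y₂ = 9.53 × 1.62 = 15.4 ft.
Tailwater y_tw = 15.6 ft: y_tw ≈ y₂, so the jump forms here.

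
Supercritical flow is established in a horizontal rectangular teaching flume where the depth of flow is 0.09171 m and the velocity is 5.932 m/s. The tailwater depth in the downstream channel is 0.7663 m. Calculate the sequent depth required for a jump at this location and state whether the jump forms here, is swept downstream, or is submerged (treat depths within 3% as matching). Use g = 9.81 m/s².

y₂ = 0.7666 m; the jump forms here

Fr₁ = V₁/√(g·y₁) = 5.932/√(9.81×0.09171) = 6.254.
By Bélanger, y₂/y₁ = ½[√(1 + 8Fr₁²) − 1] = ½[√313.90 − 1] = 8.359.
y₂ = 8.359 × 0.09171 = 0.7666 m.
Tailwater y_tw = 0.7663 m: y_tw ≈ y₂, so the jump forms here.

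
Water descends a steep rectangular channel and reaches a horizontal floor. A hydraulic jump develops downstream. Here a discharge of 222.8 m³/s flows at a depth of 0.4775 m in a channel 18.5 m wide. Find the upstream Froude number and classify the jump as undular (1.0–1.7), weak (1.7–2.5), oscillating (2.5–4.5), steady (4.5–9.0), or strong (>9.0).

Fr₁ = 11.65; strong jump

q = Q/b = 222.8/18.5 = 12.04 m²/s; V₁ = q/y₁ = 25.22 m/s. Fr₁ = V₁/√(g·y₁) = 11.65.
Fr₁ = 11.65 lies in the strong range.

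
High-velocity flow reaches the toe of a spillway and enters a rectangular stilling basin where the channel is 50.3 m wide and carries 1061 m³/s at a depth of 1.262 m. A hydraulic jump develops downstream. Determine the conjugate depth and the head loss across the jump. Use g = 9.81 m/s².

y₂ = 7.871 m; ΔE = 7.264 m

q = Q/b = 1061/50.3 = 21.09 m²/s; V₁ = q/y₁ = 16.71 m/s. Fr₁ = V₁/√(g·y₁) = 4.750.
Bélanger equation: y₂/y₁ = ½[√(1 + 8Fr₁²) − 1] = ½[√181.53 − 1] = 6.237.
y₂ = 6.237 × 1.262 = 7.871 m.
Head loss: ΔE = (y₂ − y₁)³/(4y₁y₂) = (7.871 − 1.262)³/(4×1.262×7.871) = 288.6/39.73 = 7.264 m.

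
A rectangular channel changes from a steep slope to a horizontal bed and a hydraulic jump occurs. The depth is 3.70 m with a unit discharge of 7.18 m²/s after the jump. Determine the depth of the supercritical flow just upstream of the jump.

y₁ = 0.653 m

V₂ = q/y₂ = 7.18/3.70 = 1.94 m/s; Fr₂ = V₂/√(g·y₂) = 0.322.
Applying the sequent-depth relation in reverse, y₁/y₂ = ½[√(1 + 8Fr₂²) − 1] = ½[√1.830 − 1] = 0.176.
y₁ = 0.176 × 3.70 = 0.653 m.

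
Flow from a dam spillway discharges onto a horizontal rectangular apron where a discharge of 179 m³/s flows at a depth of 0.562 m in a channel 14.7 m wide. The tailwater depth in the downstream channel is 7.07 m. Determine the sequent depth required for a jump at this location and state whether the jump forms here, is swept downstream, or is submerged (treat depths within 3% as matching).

y₂ = 7.06 m; the jump forms here

q = Q/b = 179/14.7 = 12.2 m²/s; V₁ = q/y₁ = 21.7 m/s. Fr₁ = V₁/√(g·y₁) = 9.23.
By Bélanger, y₂/y₁ = ½[√(1 + 8Fr₁²) − 1] = ½[√682.2 − 1] = 12.6.
y₂ = 12.6 × 0.562 = 7.06 m.
Tailwater y_tw = 7.07 m: y_tw ≈ y₂, so the jump forms here.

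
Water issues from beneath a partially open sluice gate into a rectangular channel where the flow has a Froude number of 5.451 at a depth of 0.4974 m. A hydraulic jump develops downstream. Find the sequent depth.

Fr₁ = 5.451 (given).
By Bélanger, y₂/y₁ = ½[√(1 + 8Fr₁²) − 1] = ½[√238.71 − 1] = 7.225.
y₂ = 7.225 × 0.4974 = 3.594 m.

y₂ = 3.594 m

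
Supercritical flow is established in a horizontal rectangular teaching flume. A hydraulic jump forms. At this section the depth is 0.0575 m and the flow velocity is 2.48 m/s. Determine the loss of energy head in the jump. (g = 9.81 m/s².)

ΔE = 0.112 m

Fr₁ = V₁/√(g·y₁) = 2.48/√(9.81×0.0575) = 3.30.
Conjugate-depth relation: y₂/y₁ = ½[√(1 + 8Fr₁²) − 1] = ½[√88.23 − 1] = 4.20.
y₂ = 4.20 × 0.0575 = 0.241 m.
Head loss: ΔE = (y₂ − y₁)³/(4y₁y₂) = (0.241 − 0.0575)³/(4×0.0575×0.241) = 0.00621/0.0555 = 0.112 m.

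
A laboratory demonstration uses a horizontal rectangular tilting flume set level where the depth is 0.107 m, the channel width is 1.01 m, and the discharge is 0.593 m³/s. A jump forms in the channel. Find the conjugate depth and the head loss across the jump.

q = Q/b = 0.593/1.01 = 0.587 m²/s; V₁ = q/y₁ = 5.49 m/s. Fr₁ = V₁/√(g·y₁) = 5.36.
By Bélanger, y₂/y₁ = ½[√(1 + 8Fr₁²) − 1] = ½[√230.5 − 1] = 7.09.
y₂ = 7.09 × 0.107 = 0.759 m.
V₂ = q/y₂ = 0.587/0.759 = 0.774 m/s. E₁ = y₁ + V₁²/2g = 1.64 m; E₂ = y₂ + V₂²/2g = 0.789 m. ΔE = E₁ − E₂ = 0.852 m.

y₂ = 0.759 m; ΔE = 0.852 m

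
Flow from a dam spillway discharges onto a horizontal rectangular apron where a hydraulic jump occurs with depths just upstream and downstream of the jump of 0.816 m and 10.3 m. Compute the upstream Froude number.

For a rectangular channel the momentum equation gives q² = ½·g·y₁·y₂·(y₁ + y₂) = ½×9.81×0.816×10.3×11.1 = 458.
q = √458 = 21.4 m²/s.
V₁ = q/y₁ = 26.2 m/s; Fr₁ = V₁/√(g·y₁) = 9.27.

Fr₁ = 9.27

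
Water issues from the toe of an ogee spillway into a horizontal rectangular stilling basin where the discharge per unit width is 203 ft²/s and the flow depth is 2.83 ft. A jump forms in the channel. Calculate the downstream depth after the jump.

V₁ = q/y₁ = 203/2.83 = 71.7 ft/s. Fr₁ = V₁/√(g·y₁) = 71.7/√(32.2×2.83) = 7.51.
Sequent-depth ratio: y₂/y₁ = ½[√(1 + 8Fr₁²) − 1] = ½[√452.7 − 1] = 10.1.
y₂ = 10.1 × 2.83 = 28.7 ft.

y₂ = 28.7 ft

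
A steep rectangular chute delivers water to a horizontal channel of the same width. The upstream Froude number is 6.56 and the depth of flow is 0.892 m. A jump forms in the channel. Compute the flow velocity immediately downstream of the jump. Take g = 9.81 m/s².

Fr₁ = 6.56 (given).
By Bélanger, y₂/y₁ = ½[√(1 + 8Fr₁²) − 1] = ½[√345.3 − 1] = 8.79.
y₂ = 8.79 × 0.892 = 7.84 m.
V₁ = Fr₁·√(g·y₁) = 6.56×√(9.81×0.892) = 19.4 m/s; q = V₁·y₁ = 17.3 m²/s.
V₂ = q/y₂ = 17.3/7.84 = 2.21 m/s.

V₂ = 2.21 m/s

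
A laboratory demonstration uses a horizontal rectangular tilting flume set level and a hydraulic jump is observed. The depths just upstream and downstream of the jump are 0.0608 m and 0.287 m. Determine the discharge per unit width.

q = 0.173 m²/s

For a rectangular channel the momentum equation gives q² = ½·g·y₁·y₂·(y₁ + y₂) = ½×9.81×0.0608×0.287×0.348 = 0.0298.
q = √0.0298 = 0.173 m²/s.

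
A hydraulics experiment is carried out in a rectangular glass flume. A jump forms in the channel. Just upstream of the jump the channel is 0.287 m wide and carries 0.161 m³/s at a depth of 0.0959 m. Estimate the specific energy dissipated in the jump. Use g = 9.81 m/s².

ΔE = 1.04 m

q = Q/b = 0.161/0.287 = 0.561 m²/s; V₁ = q/y₁ = 5.85 m/s. Fr₁ = V₁/√(g·y₁) = 6.03.
Bélanger equation: y₂/y₁ = ½[√(1 + 8Fr₁²) − 1] = ½[√292.0 − 1] = 8.04.
y₂ = 8.04 × 0.0959 = 0.771 m.
V₂ = q/y₂ = 0.561/0.771 = 0.727 m/s. E₁ = y₁ + V₁²/2g = 1.84 m; E₂ = y₂ + V₂²/2g = 0.798 m. ΔE = E₁ − E₂ = 1.04 m.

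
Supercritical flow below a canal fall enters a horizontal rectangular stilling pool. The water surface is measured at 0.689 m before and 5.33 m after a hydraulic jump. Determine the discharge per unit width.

For a rectangular channel the momentum equation gives q² = ½·g·y₁·y₂·(y₁ + y₂) = ½×9.81×0.689×5.33×6.02 = 108.
q = √108 = 10.4 m²/s.

q = 10.4 m²/s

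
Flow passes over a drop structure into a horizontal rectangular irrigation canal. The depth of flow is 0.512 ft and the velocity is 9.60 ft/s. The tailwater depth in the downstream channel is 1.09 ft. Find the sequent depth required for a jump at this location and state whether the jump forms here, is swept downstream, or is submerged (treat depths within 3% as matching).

Fr₁ = V₁/√(g·y₁) = 9.60/√(32.2×0.512) = 2.36.
Conjugate-depth relation: y₂/y₁ = ½[√(1 + 8Fr₁²) − 1] = ½[√45.72 − 1] = 2.88.
y₂ = 2.88 × 0.512 = 1.47 ft.
Tailwater y_tw = 1.09 ft: y_tw < y₂, so the jump is swept downstream.

y₂ = 1.47 ft; the jump is swept downstream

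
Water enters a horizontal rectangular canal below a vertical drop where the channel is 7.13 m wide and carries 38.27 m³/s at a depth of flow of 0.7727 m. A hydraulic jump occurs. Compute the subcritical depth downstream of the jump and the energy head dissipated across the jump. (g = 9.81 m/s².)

q = Q/b = 38.27/7.13 = 5.367 m²/s; V₁ = q/y₁ = 6.946 m/s. Fr₁ = V₁/√(g·y₁) = 2.523.
By Bélanger, y₂/y₁ = ½[√(1 + 8Fr₁²) − 1] = ½[√51.924 − 1] = 3.103.
y₂ = 3.103 × 0.7727 = 2.398 m.
Head loss: ΔE = (y₂ − y₁)³/(4y₁y₂) = (2.398 − 0.7727)³/(4×0.7727×2.398) = 4.290/7.411 = 0.5790 m.

y₂ = 2.398 m; ΔE = 0.5790 m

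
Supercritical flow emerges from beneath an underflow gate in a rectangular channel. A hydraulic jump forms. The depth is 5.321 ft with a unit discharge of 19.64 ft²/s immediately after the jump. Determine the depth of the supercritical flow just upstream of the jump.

y₁ = 0.7426 ft

V₂ = q/y₂ = 19.64/5.321 = 3.691 ft/s; Fr₂ = V₂/√(g·y₂) = 0.2820.
Since the conjugate-depth ratio holds either way, y₁/y₂ = ½[√(1 + 8Fr₂²) − 1] = ½[√1.6361 − 1] = 0.1396.
y₁ = 0.1396 × 5.321 = 0.7426 ft.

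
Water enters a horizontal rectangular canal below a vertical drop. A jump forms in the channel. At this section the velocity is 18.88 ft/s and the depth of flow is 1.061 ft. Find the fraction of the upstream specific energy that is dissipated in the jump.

ΔE/E₁ = 0.291 (29.1%)

Fr₁ = V₁/√(g·y₁) = 18.88/√(32.2×1.061) = 3.230.
From the momentum equation for a rectangular channel, y₂/y₁ = ½[√(1 + 8Fr₁²) − 1] = ½[√84.469 − 1] = 4.095.
y₂ = 4.095 × 1.061 = 4.345 ft.
E₁ = y₁ + V₁²/2g = 6.596 ft. ΔE = (y₂ − y₁)³/(4y₁y₂) = 1.921 ft. ΔE/E₁ = 1.921/6.596 = 0.291.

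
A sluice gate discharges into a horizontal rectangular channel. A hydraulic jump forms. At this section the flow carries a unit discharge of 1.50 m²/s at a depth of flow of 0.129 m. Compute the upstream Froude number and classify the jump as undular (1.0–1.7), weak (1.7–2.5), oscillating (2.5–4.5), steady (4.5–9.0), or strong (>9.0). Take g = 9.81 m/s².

V₁ = q/y₁ = 1.50/0.129 = 11.6 m/s. Fr₁ = V₁/√(g·y₁) = 11.6/√(9.81×0.129) = 10.3.
Fr₁ = 10.3 lies in the strong range.

Fr₁ = 10.3; strong jump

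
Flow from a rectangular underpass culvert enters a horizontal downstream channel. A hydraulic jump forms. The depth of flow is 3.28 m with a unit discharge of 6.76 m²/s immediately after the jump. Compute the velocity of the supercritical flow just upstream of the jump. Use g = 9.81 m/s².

V₁ = 9.50 m/s

V₂ = q/y₂ = 6.76/3.28 = 2.06 m/s; Fr₂ = V₂/√(g·y₂) = 0.363.
The Bélanger relation is symmetric: y₁/y₂ = ½[√(1 + 8Fr₂²) − 1] = ½[√2.056 − 1] = 0.217.
y₁ = 0.217 × 3.28 = 0.712 m.
V₁ = q/y₁ = 6.76/0.712 = 9.50 m/s.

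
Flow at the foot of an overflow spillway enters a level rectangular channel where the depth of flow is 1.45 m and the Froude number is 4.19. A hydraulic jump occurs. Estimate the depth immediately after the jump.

Fr₁ = 4.19 (given).
Bélanger equation: y₂/y₁ = ½[√(1 + 8Fr₁²) − 1] = ½[√141.4 − 1] = 5.45.
y₂ = 5.45 × 1.45 = 7.90 m.

y₂ = 7.90 m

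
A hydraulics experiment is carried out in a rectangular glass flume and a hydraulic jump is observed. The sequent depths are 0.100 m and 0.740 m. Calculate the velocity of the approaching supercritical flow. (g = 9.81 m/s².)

For a rectangular channel the momentum equation gives q² = ½·g·y₁·y₂·(y₁ + y₂) = ½×9.81×0.100×0.740×0.840 = 0.305.
q = √0.305 = 0.552 m²/s.
V₁ = q/y₁ = 0.552/0.100 = 5.52 m/s.

V₁ = 5.52 m/s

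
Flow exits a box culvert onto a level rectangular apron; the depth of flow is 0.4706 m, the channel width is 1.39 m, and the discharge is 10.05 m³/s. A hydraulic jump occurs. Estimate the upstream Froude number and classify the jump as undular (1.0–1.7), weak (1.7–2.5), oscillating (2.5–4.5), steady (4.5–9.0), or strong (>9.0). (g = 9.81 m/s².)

Fr₁ = 7.151; steady jump

q = Q/b = 10.05/1.39 = 7.230 m²/s; V₁ = q/y₁ = 15.36 m/s. Fr₁ = V₁/√(g·y₁) = 7.151.
Fr₁ = 7.151 lies in the steady range.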